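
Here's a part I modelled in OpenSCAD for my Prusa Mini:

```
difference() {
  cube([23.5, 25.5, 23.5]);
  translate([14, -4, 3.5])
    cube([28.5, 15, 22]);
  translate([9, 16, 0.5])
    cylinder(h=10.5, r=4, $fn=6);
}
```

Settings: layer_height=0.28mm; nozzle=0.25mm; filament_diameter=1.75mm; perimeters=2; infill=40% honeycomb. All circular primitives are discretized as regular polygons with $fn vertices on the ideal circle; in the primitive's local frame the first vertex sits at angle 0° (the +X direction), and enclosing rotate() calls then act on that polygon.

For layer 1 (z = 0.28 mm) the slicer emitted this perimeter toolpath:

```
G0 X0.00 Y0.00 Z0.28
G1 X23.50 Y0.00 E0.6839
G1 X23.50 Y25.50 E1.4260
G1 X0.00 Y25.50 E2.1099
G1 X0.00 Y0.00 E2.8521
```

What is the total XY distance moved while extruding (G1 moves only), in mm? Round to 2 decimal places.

Sum the Euclidean lengths of each G1 segment: total = 98.00 mm.

98.00 mm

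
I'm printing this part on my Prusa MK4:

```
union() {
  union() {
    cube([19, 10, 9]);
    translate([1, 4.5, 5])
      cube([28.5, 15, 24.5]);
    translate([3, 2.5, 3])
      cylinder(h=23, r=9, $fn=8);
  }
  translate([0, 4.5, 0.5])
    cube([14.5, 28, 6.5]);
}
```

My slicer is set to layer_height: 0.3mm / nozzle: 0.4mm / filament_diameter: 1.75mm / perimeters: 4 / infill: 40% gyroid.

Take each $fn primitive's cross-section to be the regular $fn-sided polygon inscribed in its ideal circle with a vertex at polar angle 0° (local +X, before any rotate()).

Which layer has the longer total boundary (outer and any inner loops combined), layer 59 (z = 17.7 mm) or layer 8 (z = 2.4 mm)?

layer 59 (z = 17.7 mm)

Layer 59 (z = 17.7): the cube is not intersected at this z (z outside [0, 9]); the cube at (1, 4.5) (footprint 28.5×15) is included at this height (perimeter 87.00 mm); the r=9 cylinder at (3, 2.5) contributes a regular 8-gon of circumradius 9 (perimeter = 2·8·9.000·sin(180°/8) = 55.11 mm); Taking the union: the regions partially overlap (shared area 53.28 mm²), so the edge portions inside another operand are dropped and the merged outline is re-measured after clipping — boundary = 111.99 mm; the cube at (0, 4.5) does not reach this height (z outside [0.5, 7]); Merging all regions: only that combined region is present, so the union is just that shape — boundary = 111.99 mm. So its perimeter = 111.99 mm. Layer 8 (z = 2.4): the cube is present — its section is the full 19×10 rectangle (perimeter 58.00 mm); the cube at (1, 4.5) is not intersected at this z (z outside [5, 29.5]); the cylinder at (3, 2.5) does not reach this height (z outside [3, 26]); Merging all regions: only the 19×10 cube is present, so the union is just that shape — boundary = 58.00 mm; the cube at (0, 4.5) is present — its section is the full 14.5×28 rectangle (perimeter 85.00 mm); Taking the union: the regions partially overlap (shared area 79.75 mm²), so the edge portions inside another operand are dropped and the merged outline is re-measured after clipping — boundary = 103.00 mm. So its perimeter = 103.00 mm. Layer 59 is larger (111.99 vs 103.00 mm).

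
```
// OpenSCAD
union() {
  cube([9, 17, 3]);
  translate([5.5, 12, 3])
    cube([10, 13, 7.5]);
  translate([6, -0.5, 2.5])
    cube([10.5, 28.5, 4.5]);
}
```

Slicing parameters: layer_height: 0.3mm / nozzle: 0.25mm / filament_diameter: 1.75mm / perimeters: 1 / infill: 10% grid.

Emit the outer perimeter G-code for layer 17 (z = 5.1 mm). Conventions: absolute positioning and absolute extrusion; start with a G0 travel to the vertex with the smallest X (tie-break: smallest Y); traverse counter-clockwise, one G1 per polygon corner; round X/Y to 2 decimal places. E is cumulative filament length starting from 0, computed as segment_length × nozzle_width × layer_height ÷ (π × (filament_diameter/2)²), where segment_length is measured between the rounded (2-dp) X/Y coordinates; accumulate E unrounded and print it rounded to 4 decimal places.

G0 X5.50 Y12.00 Z5.10
G1 X6.00 Y12.00 E0.0156
G1 X6.00 Y-0.50 E0.4054
G1 X16.50 Y-0.50 E0.7328
G1 X16.50 Y28.00 E1.6214
G1 X6.00 Y28.00 E1.9488
G1 X6.00 Y25.00 E2.0424
G1 X5.50 Y25.00 E2.0580
G1 X5.50 Y12.00 E2.4633

At z = 5.1 mm: the cube is not intersected at this z (z outside [0, 3]); the cube at (5.5, 12) is present — its section is the full 10×13 rectangle; the cube at (6, -0.5) (footprint 10.5×28.5) is included at this height; Merging all regions: the regions partially overlap (shared area 123.50 mm²), so overlapping operands fuse into one piece — 1 connected region. The outline is a single polygon with 8 vertices. Extrusion per mm of travel: 0.25 × 0.3 / (π × 0.875²) = 0.031181. Accumulating E over each segment gives final E = 2.4633.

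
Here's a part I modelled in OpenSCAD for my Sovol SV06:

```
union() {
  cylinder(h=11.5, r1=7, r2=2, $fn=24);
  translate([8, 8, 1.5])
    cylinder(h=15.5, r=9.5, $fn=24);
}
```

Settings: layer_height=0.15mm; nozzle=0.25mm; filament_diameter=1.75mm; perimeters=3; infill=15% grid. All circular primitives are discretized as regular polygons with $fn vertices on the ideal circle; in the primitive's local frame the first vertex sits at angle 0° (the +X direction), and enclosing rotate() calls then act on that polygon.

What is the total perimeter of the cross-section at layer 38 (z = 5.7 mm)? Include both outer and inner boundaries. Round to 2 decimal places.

At z = 5.7 mm: the cone: at t=0.496 of its height the radius interpolates to r₁+(r₂−r₁)t = 4.522, giving a regular 24-gon of that circumradius (perimeter = 2·24·4.522·sin(180°/24) = 28.33 mm); the r=9.5 cylinder at (8, 8) contributes a regular 24-gon of circumradius 9.5 (perimeter = 2·24·9.500·sin(180°/24) = 59.52 mm); Merging all regions: the regions partially overlap (shared area 13.33 mm²), so the edge portions inside another operand are dropped and the merged outline is re-measured after clipping — boundary = 71.82 mm. Overall, the cross-section is a single solid region. Total boundary length (outer) = 71.82 mm.

71.82 mm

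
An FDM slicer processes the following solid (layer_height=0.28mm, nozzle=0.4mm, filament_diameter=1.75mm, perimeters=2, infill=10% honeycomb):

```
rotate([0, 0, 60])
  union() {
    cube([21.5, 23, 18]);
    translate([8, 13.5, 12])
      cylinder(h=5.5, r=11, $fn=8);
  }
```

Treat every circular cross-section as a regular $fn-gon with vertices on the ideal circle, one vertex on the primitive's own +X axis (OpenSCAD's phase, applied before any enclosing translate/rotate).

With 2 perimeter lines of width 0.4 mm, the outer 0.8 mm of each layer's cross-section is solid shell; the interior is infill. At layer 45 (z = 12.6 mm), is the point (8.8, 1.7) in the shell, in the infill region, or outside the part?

At z = 12.6 mm: the 21.5×23 cube contributes its full rectangle; the r=11 cylinder at (8, 13.5) gives a regular 8-gon of circumradius 11 (constant along its height); Combining (union): the regions partially overlap (shared area 315.08 mm²), so overlapping operands fuse into one piece — 1 connected region; (whole slice rotated 60° about Z — lengths, areas and connectivity unchanged). Overall, the cross-section is a single solid region. Undo the 60° rotation: the query point maps to (5.872, -6.771) in the un-rotated model frame. The nearest boundary edge runs (21.50, 0.00)→(0.00, 0.00); distance from the point to it = 6.77 mm. The point is not inside any of the regions above, so it lies outside the cross-section (6.77 mm from the nearest boundary).

outside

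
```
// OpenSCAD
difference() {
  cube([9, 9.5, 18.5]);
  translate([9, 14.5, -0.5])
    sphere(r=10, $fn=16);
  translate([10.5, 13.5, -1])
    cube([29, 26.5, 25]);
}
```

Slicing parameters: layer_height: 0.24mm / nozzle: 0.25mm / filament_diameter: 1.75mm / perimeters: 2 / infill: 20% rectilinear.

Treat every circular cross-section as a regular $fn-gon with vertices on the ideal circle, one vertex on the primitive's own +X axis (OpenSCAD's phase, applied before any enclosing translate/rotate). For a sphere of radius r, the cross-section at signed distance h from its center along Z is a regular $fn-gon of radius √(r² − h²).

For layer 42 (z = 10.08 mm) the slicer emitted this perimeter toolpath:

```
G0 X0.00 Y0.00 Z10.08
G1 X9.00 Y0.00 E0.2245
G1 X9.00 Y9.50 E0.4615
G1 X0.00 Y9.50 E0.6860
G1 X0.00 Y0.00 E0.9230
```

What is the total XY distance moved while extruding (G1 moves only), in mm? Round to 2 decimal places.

Sum the Euclidean lengths of each G1 segment: total = 37.00 mm.

37.00 mm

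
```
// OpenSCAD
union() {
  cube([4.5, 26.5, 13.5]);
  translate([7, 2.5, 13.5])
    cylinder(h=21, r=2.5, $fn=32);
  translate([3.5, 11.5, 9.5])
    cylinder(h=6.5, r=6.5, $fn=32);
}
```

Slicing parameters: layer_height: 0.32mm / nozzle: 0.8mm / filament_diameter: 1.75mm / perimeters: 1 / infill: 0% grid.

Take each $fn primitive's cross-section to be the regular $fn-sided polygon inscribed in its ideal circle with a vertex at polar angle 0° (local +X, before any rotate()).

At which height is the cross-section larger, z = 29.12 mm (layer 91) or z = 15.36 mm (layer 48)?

layer 48 (z = 15.36 mm)

Layer 91 (z = 29.12): the cube is absent (z outside [0, 13.5]); the r=2.5 cylinder at (7, 2.5) contributes a regular 32-gon of circumradius 2.5 (area = (32/2)·2.500²·sin(360°/32) = 19.51 mm²); the cylinder at (3.5, 11.5) does not reach this height (z outside [9.5, 16]); Combining (union): only the r=2.5 cylinder at (7, 2.5) is present, so the union is just that shape — area = 19.51 mm². So its area = 19.51 mm². Layer 48 (z = 15.36): the cube is absent (z outside [0, 13.5]); the r=2.5 cylinder at (7, 2.5) gives a regular 32-gon of circumradius 2.5 (constant along its height) (area = (32/2)·2.500²·sin(360°/32) = 19.51 mm²); the r=6.5 cylinder at (3.5, 11.5) contributes a regular 32-gon of circumradius 6.5 (area = (32/2)·6.500²·sin(360°/32) = 131.88 mm²); Taking the union: the 2 present regions are separate (no shared area or edge), so areas and boundary lengths simply add and each stays a separate island — area = 151.39 mm². So its area = 151.39 mm². Layer 48 is larger (151.39 vs 19.51 mm²).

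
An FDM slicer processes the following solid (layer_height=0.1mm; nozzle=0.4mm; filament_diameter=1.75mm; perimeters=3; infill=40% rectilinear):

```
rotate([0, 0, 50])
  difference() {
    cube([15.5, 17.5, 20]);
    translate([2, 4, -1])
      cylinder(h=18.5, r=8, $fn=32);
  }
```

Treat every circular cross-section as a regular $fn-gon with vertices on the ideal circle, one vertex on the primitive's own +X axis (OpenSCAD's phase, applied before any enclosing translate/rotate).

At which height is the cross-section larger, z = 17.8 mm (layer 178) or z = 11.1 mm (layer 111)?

layer 178 (z = 17.8 mm)

Layer 178 (z = 17.8): the cube (footprint 15.5×17.5) is included at this height (area 271.25 mm²); the cylinder at (2, 4) does not reach this height (z outside [-1, 17.5]); Taking the first minus the rest: none of the subtracted shapes is present at this height, so the 15.5×17.5 cube is unchanged — area = 271.25 mm²; (whole slice rotated 50° about Z — lengths, areas and connectivity unchanged). So its area = 271.25 mm². Layer 111 (z = 11.1): the 15.5×17.5 cube contributes its full rectangle (area 271.25 mm²); the r=8 cylinder at (2, 4) gives a regular 32-gon of circumradius 8 (constant along its height) (area = (32/2)·8.000²·sin(360°/32) = 199.77 mm²); Taking the first minus the rest: starting from the 15.5×17.5 cube (271.25 mm²), the r=8 cylinder at (2, 4) partially overlaps it — only the 104.23 mm² overlap (of its 199.77 mm²) is removed, clipping the outline — area = 167.02 mm²; (rotated 50° about Z; rotation is an isometry so areas/perimeters/island counts are preserved). So its area = 167.02 mm². Layer 178 is larger (271.25 vs 167.02 mm²).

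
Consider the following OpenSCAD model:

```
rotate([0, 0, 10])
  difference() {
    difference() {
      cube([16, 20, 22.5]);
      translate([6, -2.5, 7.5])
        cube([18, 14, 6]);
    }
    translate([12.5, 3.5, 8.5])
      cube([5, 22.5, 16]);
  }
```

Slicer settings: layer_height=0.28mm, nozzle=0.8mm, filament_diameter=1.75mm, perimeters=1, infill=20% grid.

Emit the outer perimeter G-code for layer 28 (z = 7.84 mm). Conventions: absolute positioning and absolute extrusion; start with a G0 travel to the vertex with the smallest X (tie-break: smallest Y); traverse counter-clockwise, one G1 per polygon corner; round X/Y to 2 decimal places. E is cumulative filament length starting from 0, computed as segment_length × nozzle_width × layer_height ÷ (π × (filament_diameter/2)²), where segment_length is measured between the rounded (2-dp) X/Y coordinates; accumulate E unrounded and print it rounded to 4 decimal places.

G0 X-3.47 Y19.70 Z7.84
G1 X0.00 Y0.00 E1.8629
G1 X5.91 Y1.04 E2.4217
G1 X3.91 Y12.37 E3.4932
G1 X13.76 Y14.10 E4.4245
G1 X12.28 Y22.47 E5.2161
G1 X-3.47 Y19.70 E6.7054

At z = 7.84 mm: the 16×20 cube contributes its full rectangle; the cube at (6, -2.5) is present — its section is the full 18×14 rectangle; Taking the first minus the rest: starting from the 16×20 cube, the 18×14 cube at (6, -2.5) partially overlaps it — only the 115.00 mm² overlap (of its 252.00 mm²) is removed, clipping the outline — 1 connected region; the cube at (12.5, 3.5) is not intersected at this z (z outside [8.5, 24.5]); Subtracting the remaining from the first: none of the subtracted shapes is present at this height, so that combined region is unchanged — 1 connected region; (whole slice rotated 10° about Z — lengths, areas and connectivity unchanged). The outline is a single polygon with 6 vertices. Extrusion per mm of travel: 0.8 × 0.28 / (π × 0.875²) = 0.093128. Accumulating E over each segment gives final E = 6.7054.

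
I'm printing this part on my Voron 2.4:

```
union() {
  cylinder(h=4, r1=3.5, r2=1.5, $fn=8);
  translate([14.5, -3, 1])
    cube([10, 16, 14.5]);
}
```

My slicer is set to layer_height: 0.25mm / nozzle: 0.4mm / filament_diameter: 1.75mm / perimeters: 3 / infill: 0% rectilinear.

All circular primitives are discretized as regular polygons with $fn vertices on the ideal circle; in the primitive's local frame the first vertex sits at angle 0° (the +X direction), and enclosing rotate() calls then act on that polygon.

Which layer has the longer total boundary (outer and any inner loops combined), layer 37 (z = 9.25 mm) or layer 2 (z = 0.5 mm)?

layer 37 (z = 9.25 mm)

Layer 37 (z = 9.25): the cone is not intersected at this z (z outside [0, 4]); the cube at (14.5, -3) (footprint 10×16) is included at this height (perimeter 52.00 mm); Merging all regions: only the 10×16 cube at (14.5, -3) is present, so the union is just that shape — boundary = 52.00 mm. So its perimeter = 52.00 mm. Layer 2 (z = 0.5): the cone (r1=3.5→r2=1.5) has section circumradius 3.250 here — a regular 8-gon (perimeter = 2·8·3.250·sin(180°/8) = 19.90 mm); the cube at (14.5, -3) is absent (z outside [1, 15.5]); Combining (union): only the cone is present, so the union is just that shape — boundary = 19.90 mm. So its perimeter = 19.90 mm. Layer 37 is larger (52.00 vs 19.90 mm).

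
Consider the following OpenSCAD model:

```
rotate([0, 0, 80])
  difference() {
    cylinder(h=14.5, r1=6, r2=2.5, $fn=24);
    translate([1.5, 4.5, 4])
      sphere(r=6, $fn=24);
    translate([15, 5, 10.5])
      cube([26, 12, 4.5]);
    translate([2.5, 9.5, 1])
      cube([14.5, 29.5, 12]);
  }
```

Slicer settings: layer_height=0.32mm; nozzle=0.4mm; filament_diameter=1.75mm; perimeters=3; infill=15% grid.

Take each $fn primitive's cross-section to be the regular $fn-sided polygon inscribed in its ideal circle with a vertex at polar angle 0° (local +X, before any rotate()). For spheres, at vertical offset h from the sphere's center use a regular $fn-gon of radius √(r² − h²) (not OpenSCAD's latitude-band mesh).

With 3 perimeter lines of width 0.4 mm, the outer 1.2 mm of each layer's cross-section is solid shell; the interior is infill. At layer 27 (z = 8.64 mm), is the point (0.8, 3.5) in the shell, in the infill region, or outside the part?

At z = 8.64 mm: the cone contributes a regular 24-gon of circumradius 3.914 (interpolated between r1=6 and r2=2.5 at t=0.596); the r=6 sphere at (1.5, 4.5) slices to a regular 24-gon of circumradius 3.804 (√(r²−h²) with h=4.64 from center); the cube at (15, 5) is absent (z outside [10.5, 15]); the 14.5×29.5 cube at (2.5, 9.5) contributes its full rectangle; Subtracting the remaining from the first: starting from the cone, the r=6 sphere at (1.5, 4.5) partially overlaps it — only the 12.33 mm² overlap (of its 44.94 mm²) is removed, clipping the outline; the 14.5×29.5 cube at (2.5, 9.5) misses the remaining region (no effect) — 1 connected region; (rotated 80° about Z; rotation is an isometry so areas/perimeters/island counts are preserved). Overall, the cross-section is a single solid region. Undo the 80° rotation: the query point maps to (3.586, -0.180) in the un-rotated model frame. The nearest boundary edge runs (3.91, 0.00)→(3.78, -1.01); distance from the point to it = 0.30 mm. The point is inside the cross-section, 0.30 mm from the nearest boundary — within the 1.2 mm shell band (3 × 0.4).

shell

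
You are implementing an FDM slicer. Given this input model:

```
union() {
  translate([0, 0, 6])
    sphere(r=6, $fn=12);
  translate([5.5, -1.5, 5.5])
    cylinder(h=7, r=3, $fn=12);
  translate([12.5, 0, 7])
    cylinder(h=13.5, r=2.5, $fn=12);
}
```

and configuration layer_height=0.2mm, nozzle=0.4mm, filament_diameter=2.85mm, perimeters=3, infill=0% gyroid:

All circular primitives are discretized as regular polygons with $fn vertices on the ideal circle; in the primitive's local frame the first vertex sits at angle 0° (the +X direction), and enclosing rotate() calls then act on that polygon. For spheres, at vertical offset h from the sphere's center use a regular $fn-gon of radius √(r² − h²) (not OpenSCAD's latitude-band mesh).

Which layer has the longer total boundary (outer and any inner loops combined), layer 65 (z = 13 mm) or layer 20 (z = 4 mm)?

Layer 65 (z = 13): the sphere is not intersected at this z (|z−center|=7.000 > r=6); the cylinder at (5.5, -1.5) is absent (z outside [5.5, 12.5]); the cylinder at (12.5, 0): section is a regular 12-gon, circumradius r=2.5 (perimeter = 2·12·2.500·sin(180°/12) = 15.53 mm); Merging all regions: only the r=2.5 cylinder at (12.5, 0) is present, so the union is just that shape — boundary = 15.53 mm. So its perimeter = 15.53 mm. Layer 20 (z = 4): the r=6 sphere contributes a regular 12-gon of circumradius √(6²−2²) = 5.657 (perimeter = 2·12·5.657·sin(180°/12) = 35.14 mm); the cylinder at (5.5, -1.5) is absent (z outside [5.5, 12.5]); the cylinder at (12.5, 0) is absent (z outside [7, 20.5]); Taking the union: only the r=6 sphere is present, so the union is just that shape — boundary = 35.14 mm. So its perimeter = 35.14 mm. Layer 20 is larger (35.14 vs 15.53 mm).

layer 20 (z = 4 mm)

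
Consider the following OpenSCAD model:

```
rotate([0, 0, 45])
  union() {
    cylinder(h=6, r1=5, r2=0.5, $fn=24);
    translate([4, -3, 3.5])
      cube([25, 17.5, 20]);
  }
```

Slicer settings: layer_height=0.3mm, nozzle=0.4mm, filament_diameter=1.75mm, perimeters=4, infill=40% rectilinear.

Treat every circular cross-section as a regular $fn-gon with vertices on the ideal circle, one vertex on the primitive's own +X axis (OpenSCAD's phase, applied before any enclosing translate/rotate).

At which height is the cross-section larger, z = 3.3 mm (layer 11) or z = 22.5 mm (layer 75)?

Layer 11 (z = 3.3): the cone: at t=0.550 of its height the radius interpolates to r₁+(r₂−r₁)t = 2.525, giving a regular 24-gon of that circumradius (area = (24/2)·2.525²·sin(360°/24) = 19.80 mm²); the cube at (4, -3) does not reach this height (z outside [3.5, 23.5]); Taking the union: only the cone is present, so the union is just that shape — area = 19.80 mm²; (whole slice rotated 45° about Z — lengths, areas and connectivity unchanged). So its area = 19.80 mm². Layer 75 (z = 22.5): the cone is not intersected at this z (z outside [0, 6]); the cube at (4, -3) is present — its section is the full 25×17.5 rectangle (area 437.50 mm²); Combining (union): only the 25×17.5 cube at (4, -3) is present, so the union is just that shape — area = 437.50 mm²; (rotated 45° about Z; rotation is an isometry so areas/perimeters/island counts are preserved). So its area = 437.50 mm². Layer 75 is larger (437.50 vs 19.80 mm²).

layer 75 (z = 22.5 mm)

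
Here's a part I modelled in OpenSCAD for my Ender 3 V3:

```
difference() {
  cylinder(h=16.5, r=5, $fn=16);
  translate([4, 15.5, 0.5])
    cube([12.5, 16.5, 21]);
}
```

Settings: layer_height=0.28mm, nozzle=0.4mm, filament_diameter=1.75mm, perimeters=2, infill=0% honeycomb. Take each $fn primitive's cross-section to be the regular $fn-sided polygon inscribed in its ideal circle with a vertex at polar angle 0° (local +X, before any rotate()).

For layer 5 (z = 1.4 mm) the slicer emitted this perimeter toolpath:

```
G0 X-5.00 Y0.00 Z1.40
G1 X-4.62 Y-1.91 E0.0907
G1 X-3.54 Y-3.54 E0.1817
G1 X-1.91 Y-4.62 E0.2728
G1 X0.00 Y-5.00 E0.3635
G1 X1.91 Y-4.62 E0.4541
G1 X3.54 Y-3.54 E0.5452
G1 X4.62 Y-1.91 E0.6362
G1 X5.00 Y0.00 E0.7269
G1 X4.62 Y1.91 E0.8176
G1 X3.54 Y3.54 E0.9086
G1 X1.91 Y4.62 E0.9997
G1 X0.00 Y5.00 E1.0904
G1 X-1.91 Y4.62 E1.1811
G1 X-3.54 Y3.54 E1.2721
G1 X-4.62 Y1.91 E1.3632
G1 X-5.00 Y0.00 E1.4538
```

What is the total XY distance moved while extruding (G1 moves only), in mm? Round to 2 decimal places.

31.22 mm

Sum the Euclidean lengths of each G1 segment: total = 31.22 mm.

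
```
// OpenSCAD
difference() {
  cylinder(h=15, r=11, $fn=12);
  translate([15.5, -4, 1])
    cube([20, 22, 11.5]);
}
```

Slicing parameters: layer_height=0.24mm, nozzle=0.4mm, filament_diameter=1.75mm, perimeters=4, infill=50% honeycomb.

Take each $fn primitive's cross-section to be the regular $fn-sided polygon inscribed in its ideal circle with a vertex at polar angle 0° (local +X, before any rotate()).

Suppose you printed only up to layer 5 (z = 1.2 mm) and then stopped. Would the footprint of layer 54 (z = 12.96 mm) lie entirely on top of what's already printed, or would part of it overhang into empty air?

entirely on top

Compare the two slices. At z = 1.2: the r=11 cylinder gives a regular 12-gon of circumradius 11 (constant along its height) (area = (12/2)·11.000²·sin(360°/12) = 363.00 mm²); the cube at (15.5, -4) (footprint 20×22) is included at this height (area 440.00 mm²); After the difference (first − rest): starting from the r=11 cylinder (363.00 mm²), the 20×22 cube at (15.5, -4) misses the remaining region (no effect) — area = 363.00 mm². At z = 12.96: the r=11 cylinder gives a regular 12-gon of circumradius 11 (constant along its height) (area = (12/2)·11.000²·sin(360°/12) = 363.00 mm²); the cube at (15.5, -4) does not reach this height (z outside [1, 12.5]); Taking the first minus the rest: none of the subtracted shapes is present at this height, so the r=11 cylinder is unchanged — area = 363.00 mm². Checking containment: the cross-section at z = 12.96 is a subset of the cross-section at z = 1.2.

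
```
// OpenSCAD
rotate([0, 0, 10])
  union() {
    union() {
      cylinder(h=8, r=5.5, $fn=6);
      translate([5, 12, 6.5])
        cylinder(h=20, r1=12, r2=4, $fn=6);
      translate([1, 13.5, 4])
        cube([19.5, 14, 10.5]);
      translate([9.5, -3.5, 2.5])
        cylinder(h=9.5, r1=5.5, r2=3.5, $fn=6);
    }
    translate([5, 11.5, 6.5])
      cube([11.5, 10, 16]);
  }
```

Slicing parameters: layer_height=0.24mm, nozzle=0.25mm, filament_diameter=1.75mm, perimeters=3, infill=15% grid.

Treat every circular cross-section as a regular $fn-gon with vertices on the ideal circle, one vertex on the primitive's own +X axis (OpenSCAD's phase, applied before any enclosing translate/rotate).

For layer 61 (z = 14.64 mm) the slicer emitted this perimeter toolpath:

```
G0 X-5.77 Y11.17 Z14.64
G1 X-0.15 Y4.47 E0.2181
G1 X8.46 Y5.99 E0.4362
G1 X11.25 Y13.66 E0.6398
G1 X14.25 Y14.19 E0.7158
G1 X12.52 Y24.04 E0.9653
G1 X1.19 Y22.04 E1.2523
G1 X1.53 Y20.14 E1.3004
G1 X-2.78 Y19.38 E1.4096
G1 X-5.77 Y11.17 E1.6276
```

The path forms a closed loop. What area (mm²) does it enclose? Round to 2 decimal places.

259.61 mm²

Apply the shoelace formula to the sequence of (X, Y) vertices; enclosed area = 259.61 mm².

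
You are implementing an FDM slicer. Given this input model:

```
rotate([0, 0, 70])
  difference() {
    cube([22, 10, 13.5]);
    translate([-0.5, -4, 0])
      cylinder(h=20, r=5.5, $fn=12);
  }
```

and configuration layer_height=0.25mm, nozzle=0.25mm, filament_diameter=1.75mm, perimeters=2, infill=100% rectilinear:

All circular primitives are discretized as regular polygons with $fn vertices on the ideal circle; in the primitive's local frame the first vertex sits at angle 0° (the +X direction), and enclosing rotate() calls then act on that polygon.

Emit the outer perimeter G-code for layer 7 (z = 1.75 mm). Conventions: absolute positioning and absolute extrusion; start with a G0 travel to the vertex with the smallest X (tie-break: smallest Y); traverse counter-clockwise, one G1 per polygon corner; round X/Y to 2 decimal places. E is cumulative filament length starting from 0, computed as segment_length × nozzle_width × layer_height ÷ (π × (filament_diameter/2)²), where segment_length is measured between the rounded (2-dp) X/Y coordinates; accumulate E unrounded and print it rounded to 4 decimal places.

G0 X-9.40 Y3.42 Z1.75
G1 X-1.28 Y0.47 E0.2245
G1 X0.05 Y2.38 E0.2850
G1 X1.03 Y2.83 E0.3130
G1 X7.52 Y20.67 E0.8063
G1 X-1.87 Y24.09 E1.0659
G1 X-9.40 Y3.42 E1.6376

At z = 1.75 mm: the cube is present — its section is the full 22×10 rectangle; the r=5.5 cylinder at (-0.5, -4) contributes a regular 12-gon of circumradius 5.5; Subtracting the remaining from the first: starting from the 22×10 cube, the r=5.5 cylinder at (-0.5, -4) partially overlaps it — only the 2.69 mm² overlap (of its 90.75 mm²) is removed, clipping the outline — 1 connected region; (whole slice rotated 70° about Z — lengths, areas and connectivity unchanged). The outline is a single polygon with 6 vertices. Extrusion per mm of travel: 0.25 × 0.25 / (π × 0.875²) = 0.025984. Accumulating E over each segment gives final E = 1.6376.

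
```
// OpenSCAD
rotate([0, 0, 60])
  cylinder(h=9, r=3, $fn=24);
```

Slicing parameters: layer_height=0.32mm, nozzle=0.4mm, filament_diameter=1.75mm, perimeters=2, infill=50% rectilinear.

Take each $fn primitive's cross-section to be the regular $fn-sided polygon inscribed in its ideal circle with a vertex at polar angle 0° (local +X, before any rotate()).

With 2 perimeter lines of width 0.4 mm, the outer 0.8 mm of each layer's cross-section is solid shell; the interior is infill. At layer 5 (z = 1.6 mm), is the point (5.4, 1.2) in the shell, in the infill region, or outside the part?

outside

At z = 1.6 mm: the r=3 cylinder contributes a regular 24-gon of circumradius 3; (whole slice rotated 60° about Z — lengths, areas and connectivity unchanged). Overall, the cross-section is a single solid region. Undo the 60° rotation: the query point maps to (3.739, -4.077) in the un-rotated model frame. The nearest boundary edge runs (1.50, -2.60)→(2.12, -2.12); distance from the point to it = 2.54 mm. The point is not inside any of the regions above, so it lies outside the cross-section (2.54 mm from the nearest boundary).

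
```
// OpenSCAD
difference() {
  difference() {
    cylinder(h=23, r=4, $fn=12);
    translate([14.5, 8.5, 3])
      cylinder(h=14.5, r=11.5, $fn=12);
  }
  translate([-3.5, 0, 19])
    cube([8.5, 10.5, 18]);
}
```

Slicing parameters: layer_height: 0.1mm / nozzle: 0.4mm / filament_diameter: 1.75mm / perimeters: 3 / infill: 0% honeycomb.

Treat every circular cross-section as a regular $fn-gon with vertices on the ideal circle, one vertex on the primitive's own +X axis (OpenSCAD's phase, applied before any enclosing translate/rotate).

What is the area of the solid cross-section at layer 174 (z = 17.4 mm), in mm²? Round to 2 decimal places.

48.00 mm²

At z = 17.4 mm: the cylinder: section is a regular 12-gon, circumradius r=4 (area = (12/2)·4.000²·sin(360°/12) = 48.00 mm²); the r=11.5 cylinder at (14.5, 8.5) contributes a regular 12-gon of circumradius 11.5 (area = (12/2)·11.500²·sin(360°/12) = 396.75 mm²); Subtracting the remaining from the first: starting from the r=4 cylinder (48.00 mm²), the r=11.5 cylinder at (14.5, 8.5) misses the remaining region (no effect) — area = 48.00 mm²; the cube at (-3.5, 0) is not intersected at this z (z outside [19, 37]); Taking the first minus the rest: none of the subtracted shapes is present at this height, so the result so far is unchanged — area = 48.00 mm². Overall, the cross-section is a single solid region. Net area = 48.00 mm².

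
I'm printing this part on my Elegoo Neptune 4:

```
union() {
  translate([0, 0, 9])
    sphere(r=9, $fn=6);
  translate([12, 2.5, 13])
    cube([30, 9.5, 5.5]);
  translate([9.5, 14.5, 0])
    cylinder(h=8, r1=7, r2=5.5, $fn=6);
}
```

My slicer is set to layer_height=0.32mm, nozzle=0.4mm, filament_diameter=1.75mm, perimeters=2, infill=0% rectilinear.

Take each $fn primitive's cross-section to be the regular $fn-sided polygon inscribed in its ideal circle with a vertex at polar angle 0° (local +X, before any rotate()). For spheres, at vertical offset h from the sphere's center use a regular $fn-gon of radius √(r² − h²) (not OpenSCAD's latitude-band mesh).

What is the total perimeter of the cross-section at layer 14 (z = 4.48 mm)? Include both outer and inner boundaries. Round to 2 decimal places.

83.66 mm

At z = 4.48 mm: the r=9 sphere contributes a regular 6-gon of circumradius √(9²−4.52²) = 7.783 (perimeter = 2·6·7.783·sin(180°/6) = 46.70 mm); the cube at (12, 2.5) is not intersected at this z (z outside [13, 18.5]); the cone at (9.5, 14.5): at t=0.560 of its height the radius interpolates to r₁+(r₂−r₁)t = 6.160, giving a regular 6-gon of that circumradius (perimeter = 2·6·6.160·sin(180°/6) = 36.96 mm); Combining (union): the 2 present regions are separate (no shared area or edge), so areas and boundary lengths simply add and each stays a separate island — boundary = 83.66 mm. Overall, the cross-section has 2 separate islands. Total boundary length (outer) = 83.66 mm.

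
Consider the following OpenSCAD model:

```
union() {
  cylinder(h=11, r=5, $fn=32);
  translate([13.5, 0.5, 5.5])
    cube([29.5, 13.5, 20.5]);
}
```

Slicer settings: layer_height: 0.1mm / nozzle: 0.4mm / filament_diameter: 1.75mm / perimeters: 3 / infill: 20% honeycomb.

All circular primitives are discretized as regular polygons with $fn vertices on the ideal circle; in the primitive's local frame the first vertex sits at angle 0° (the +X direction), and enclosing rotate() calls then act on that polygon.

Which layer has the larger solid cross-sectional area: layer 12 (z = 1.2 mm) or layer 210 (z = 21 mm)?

layer 210 (z = 21 mm)

Layer 12 (z = 1.2): the r=5 cylinder contributes a regular 32-gon of circumradius 5 (area = (32/2)·5.000²·sin(360°/32) = 78.04 mm²); the cube at (13.5, 0.5) is not intersected at this z (z outside [5.5, 26]); Taking the union: only the r=5 cylinder is present, so the union is just that shape — area = 78.04 mm². So its area = 78.04 mm². Layer 210 (z = 21): the cylinder is absent (z outside [0, 11]); the 29.5×13.5 cube at (13.5, 0.5) contributes its full rectangle (area 398.25 mm²); Taking the union: only the 29.5×13.5 cube at (13.5, 0.5) is present, so the union is just that shape — area = 398.25 mm². So its area = 398.25 mm². Layer 210 is larger (398.25 vs 78.04 mm²).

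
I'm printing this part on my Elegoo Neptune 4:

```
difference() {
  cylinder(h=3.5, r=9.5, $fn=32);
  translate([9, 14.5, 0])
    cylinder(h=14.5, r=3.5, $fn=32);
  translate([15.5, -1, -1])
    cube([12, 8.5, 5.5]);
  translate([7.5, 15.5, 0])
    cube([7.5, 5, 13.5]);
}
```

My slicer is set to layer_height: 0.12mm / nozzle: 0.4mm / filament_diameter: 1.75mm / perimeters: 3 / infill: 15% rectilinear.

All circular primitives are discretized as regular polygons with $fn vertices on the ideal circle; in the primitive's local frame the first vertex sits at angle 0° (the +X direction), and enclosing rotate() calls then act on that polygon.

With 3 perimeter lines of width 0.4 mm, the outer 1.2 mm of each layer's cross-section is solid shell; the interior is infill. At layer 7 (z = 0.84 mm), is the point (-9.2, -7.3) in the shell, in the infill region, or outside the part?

outside

At z = 0.84 mm: the cylinder: section is a regular 32-gon, circumradius r=9.5; the r=3.5 cylinder at (9, 14.5) contributes a regular 32-gon of circumradius 3.5; the cube at (15.5, -1) (footprint 12×8.5) is included at this height; the cube at (7.5, 15.5) is present — its section is the full 7.5×5 rectangle; Subtracting the remaining from the first: starting from the r=9.5 cylinder, the r=3.5 cylinder at (9, 14.5) misses the remaining region (no effect); the 12×8.5 cube at (15.5, -1) misses the remaining region (no effect); the 7.5×5 cube at (7.5, 15.5) misses the remaining region (no effect) — 1 connected region. Overall, the cross-section is a single solid region. The nearest boundary edge runs (-6.72, -6.72)→(-7.90, -5.28); distance from the point to it = 2.29 mm. The point is not inside any of the regions above, so it lies outside the cross-section (2.29 mm from the nearest boundary).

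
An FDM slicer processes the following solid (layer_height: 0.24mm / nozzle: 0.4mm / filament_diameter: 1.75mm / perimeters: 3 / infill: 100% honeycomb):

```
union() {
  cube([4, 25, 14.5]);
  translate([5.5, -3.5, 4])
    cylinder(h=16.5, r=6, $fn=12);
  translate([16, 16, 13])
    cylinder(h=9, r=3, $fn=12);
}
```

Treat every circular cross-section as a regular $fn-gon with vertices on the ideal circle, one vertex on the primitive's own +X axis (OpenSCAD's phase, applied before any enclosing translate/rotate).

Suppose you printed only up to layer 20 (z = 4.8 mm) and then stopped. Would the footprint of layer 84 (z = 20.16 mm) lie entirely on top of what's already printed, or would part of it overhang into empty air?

part overhangs

Compare the two slices. At z = 4.8: the 4×25 cube contributes its full rectangle (area 100.00 mm²); the r=6 cylinder at (5.5, -3.5) contributes a regular 12-gon of circumradius 6 (area = (12/2)·6.000²·sin(360°/12) = 108.00 mm²); the cylinder at (16, 16) is not intersected at this z (z outside [13, 22]); Merging all regions: the regions partially overlap — summed areas 208.00 mm² minus the doubly-counted overlap 4.28 mm² gives 203.72 mm² — area = 203.72 mm². At z = 20.16: the cube is not intersected at this z (z outside [0, 14.5]); the r=6 cylinder at (5.5, -3.5) gives a regular 12-gon of circumradius 6 (constant along its height) (area = (12/2)·6.000²·sin(360°/12) = 108.00 mm²); the cylinder at (16, 16): section is a regular 12-gon, circumradius r=3 (area = (12/2)·3.000²·sin(360°/12) = 27.00 mm²); Taking the union: the 2 present regions are separate (no shared area or edge), so areas and boundary lengths simply add and each stays a separate island — area = 135.00 mm². Checking containment: at z = 20.16 the cross-section extends beyond the z = 4.8 cross-section by about 27.00 mm².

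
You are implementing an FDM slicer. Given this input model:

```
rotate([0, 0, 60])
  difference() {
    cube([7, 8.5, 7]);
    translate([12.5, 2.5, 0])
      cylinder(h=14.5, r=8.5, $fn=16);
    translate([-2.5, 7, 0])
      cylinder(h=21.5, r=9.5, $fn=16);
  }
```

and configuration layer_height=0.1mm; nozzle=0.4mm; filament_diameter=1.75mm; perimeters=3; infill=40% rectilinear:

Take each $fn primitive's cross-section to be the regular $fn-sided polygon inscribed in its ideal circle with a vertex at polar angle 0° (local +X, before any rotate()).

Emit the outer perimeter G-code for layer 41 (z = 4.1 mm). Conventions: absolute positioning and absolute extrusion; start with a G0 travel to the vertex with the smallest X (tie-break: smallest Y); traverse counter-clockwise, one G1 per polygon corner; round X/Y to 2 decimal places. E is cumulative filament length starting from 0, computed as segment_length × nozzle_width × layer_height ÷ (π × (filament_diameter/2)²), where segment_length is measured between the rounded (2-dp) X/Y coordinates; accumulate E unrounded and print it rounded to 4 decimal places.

G0 X1.73 Y4.07 Z4.10
G1 X1.86 Y3.79 E0.0051
G1 X1.90 Y3.29 E0.0135
G1 X2.25 Y3.89 E0.0250
G1 X1.73 Y4.07 E0.0342

At z = 4.1 mm: the cube is present — its section is the full 7×8.5 rectangle; the cylinder at (12.5, 2.5): section is a regular 16-gon, circumradius r=8.5; the r=9.5 cylinder at (-2.5, 7) gives a regular 16-gon of circumradius 9.5 (constant along its height); After the difference (first − rest): starting from the 7×8.5 cube, the r=8.5 cylinder at (12.5, 2.5) partially overlaps it — only the 19.53 mm² overlap (of its 221.19 mm²) is removed, clipping the outline; the r=9.5 cylinder at (-2.5, 7) partially overlaps it — only the 39.81 mm² overlap (of its 276.30 mm²) is removed, clipping the outline — 1 connected region; (rotated 60° about Z; rotation is an isometry so areas/perimeters/island counts are preserved). The outline is a single polygon with 4 vertices. Extrusion per mm of travel: 0.4 × 0.1 / (π × 0.875²) = 0.016630. Accumulating E over each segment gives final E = 0.0342.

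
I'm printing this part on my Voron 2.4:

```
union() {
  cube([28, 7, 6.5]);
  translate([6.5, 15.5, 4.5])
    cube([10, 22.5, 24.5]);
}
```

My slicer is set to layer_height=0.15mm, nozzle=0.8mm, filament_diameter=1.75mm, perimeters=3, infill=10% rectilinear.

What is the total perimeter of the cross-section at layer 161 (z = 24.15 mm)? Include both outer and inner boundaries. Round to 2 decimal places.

At z = 24.15 mm: the cube is not intersected at this z (z outside [0, 6.5]); the 10×22.5 cube at (6.5, 15.5) contributes its full rectangle (perimeter 65.00 mm); Combining (union): only the 10×22.5 cube at (6.5, 15.5) is present, so the union is just that shape — boundary = 65.00 mm. Overall, the cross-section is a single solid region. Total boundary length (outer) = 65.00 mm.

65.00 mm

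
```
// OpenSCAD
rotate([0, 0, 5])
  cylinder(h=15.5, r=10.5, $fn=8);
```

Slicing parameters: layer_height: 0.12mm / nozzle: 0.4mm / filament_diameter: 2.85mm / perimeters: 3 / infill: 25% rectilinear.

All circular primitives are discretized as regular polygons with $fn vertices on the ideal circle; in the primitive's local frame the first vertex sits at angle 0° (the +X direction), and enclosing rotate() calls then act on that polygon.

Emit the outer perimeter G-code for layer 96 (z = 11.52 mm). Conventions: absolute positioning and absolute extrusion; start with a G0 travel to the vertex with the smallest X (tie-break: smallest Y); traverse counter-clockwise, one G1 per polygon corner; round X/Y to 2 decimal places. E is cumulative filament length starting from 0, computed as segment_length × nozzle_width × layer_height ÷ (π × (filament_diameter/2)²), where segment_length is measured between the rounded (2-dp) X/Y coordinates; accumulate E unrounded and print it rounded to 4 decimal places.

G0 X-10.46 Y-0.92 Z11.52
G1 X-6.75 Y-8.04 E0.0604
G1 X0.92 Y-10.46 E0.1209
G1 X8.04 Y-6.75 E0.1813
G1 X10.46 Y0.92 E0.2418
G1 X6.75 Y8.04 E0.3023
G1 X-0.92 Y10.46 E0.3628
G1 X-8.04 Y6.75 E0.4232
G1 X-10.46 Y-0.92 E0.4837

At z = 11.52 mm: the r=10.5 cylinder contributes a regular 8-gon of circumradius 10.5; (rotated 5° about Z; rotation is an isometry so areas/perimeters/island counts are preserved). The outline is a single polygon with 8 vertices. Extrusion per mm of travel: 0.4 × 0.12 / (π × 1.425²) = 0.007524. Accumulating E over each segment gives final E = 0.4837.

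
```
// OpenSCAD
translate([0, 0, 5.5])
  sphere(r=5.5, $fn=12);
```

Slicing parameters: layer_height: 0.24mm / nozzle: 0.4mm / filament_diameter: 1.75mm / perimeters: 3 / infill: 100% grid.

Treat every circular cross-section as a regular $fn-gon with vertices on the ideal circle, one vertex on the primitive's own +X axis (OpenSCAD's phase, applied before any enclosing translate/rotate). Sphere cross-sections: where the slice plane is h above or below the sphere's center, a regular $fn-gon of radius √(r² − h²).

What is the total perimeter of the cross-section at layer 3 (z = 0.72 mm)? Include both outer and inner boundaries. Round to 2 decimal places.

At z = 0.72 mm: the r=5.5 sphere contributes a regular 12-gon of circumradius √(5.5²−4.78²) = 2.721 (perimeter = 2·12·2.721·sin(180°/12) = 16.90 mm). Overall, the cross-section is a single solid region. Total boundary length (outer) = 16.90 mm.

16.90 mm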